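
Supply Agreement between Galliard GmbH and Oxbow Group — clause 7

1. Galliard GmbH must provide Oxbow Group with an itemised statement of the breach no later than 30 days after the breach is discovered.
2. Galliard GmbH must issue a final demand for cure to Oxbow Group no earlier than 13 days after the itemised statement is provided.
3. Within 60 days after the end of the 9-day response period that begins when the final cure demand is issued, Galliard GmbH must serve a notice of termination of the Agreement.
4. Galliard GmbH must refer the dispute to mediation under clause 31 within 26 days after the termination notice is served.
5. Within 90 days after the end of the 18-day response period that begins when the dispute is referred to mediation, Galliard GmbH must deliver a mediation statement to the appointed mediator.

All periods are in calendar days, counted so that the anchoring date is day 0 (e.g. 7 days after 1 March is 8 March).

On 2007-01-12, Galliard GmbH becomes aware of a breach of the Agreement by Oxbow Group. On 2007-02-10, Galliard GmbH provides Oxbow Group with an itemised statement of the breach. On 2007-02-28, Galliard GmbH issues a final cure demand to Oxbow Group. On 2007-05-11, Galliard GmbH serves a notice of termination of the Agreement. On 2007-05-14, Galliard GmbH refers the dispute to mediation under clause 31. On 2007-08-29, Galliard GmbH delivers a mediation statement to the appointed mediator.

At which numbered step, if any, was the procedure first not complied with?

Step 3

(1) due by 2007-01-12 + 30 days = 2007-02-11; completed 2007-02-10, before the deadline.
(2) permitted from 2007-02-10 + 13 days = 2007-02-23 onward; 2007-02-28 is on or after that date.
(3) due by 2007-03-09 + 60 days = 2007-05-08; 2007-05-11 misses that deadline by 3 days.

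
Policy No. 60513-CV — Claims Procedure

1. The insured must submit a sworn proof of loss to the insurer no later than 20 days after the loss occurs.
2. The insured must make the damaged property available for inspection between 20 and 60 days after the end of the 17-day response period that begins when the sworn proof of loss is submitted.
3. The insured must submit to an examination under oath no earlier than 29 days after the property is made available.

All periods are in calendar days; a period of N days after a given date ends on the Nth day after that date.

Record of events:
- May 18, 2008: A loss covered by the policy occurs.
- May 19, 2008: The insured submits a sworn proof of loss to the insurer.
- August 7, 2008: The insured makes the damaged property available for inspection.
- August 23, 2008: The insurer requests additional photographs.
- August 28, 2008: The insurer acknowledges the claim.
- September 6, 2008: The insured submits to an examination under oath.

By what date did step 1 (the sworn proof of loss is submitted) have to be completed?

Step 1 runs from May 18, 2008, when the loss occurs. 20 days after May 18, 2008 is June 7, 2008.

June 7, 2008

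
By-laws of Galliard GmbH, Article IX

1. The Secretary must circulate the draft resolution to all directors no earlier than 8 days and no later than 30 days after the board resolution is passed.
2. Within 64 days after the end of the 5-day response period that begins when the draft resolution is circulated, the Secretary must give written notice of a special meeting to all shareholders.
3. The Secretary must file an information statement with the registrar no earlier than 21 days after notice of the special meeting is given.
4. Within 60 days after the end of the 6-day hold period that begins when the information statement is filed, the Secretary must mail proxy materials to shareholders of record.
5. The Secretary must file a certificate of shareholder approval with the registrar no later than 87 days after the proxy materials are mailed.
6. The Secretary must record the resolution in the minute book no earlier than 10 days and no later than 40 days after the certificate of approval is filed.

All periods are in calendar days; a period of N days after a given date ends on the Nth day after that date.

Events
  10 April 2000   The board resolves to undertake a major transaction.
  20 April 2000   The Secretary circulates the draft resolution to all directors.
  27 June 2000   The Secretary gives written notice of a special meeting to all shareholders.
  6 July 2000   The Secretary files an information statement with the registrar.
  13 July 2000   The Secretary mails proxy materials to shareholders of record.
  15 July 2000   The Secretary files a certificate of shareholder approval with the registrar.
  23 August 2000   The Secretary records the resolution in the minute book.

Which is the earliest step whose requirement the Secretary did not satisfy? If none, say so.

Step 3

(1) the permitted window runs from 10 April 2000 + 8 = 18 April 2000 to 10 April 2000 + 30 = 10 May 2000; 20 April 2000 falls inside that range.
(2) due by 25 April 2000 + 64 days = 28 June 2000; 27 June 2000 is within that limit.
(3) permitted from 27 June 2000 + 21 days = 18 July 2000 onward; done 6 July 2000 — 12 days too early.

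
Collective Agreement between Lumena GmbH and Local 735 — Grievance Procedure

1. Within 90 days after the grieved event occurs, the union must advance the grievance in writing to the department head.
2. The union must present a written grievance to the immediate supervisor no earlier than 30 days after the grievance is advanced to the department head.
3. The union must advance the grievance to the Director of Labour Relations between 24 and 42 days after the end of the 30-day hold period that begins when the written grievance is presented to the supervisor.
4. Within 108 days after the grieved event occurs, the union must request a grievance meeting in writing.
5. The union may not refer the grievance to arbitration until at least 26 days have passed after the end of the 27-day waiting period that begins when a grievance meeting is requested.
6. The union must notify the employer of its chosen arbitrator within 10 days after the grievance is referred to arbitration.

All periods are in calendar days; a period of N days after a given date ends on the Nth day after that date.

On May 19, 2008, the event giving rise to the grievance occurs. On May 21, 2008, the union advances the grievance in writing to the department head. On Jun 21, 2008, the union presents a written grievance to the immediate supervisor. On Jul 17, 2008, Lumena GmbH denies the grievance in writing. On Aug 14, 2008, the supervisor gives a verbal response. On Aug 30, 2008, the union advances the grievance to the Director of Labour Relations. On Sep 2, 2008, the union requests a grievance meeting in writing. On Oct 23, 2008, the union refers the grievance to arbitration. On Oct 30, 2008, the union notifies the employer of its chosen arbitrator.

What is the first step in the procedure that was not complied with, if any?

Step 1 — counting 90 days from May 19, 2008 (when the grieved event occurs) gives a deadline of Aug 17, 2008; done May 21, 2008 — timely.
Step 2 — must wait 30 days from May 21, 2008 (when the grievance is advanced to the department head), so not before Jun 20, 2008; Jun 21, 2008 is on or after that date.
Step 3 — 24 and 42 days from Jul 21, 2008 (end of the 30-day hold period, which began when the written grievance is presented to the supervisor on Jun 21, 2008) are Aug 14, 2008 and Sep 1, 2008 respectively; Aug 30, 2008 falls inside that range.
Step 4 — counting 108 days from May 19, 2008 (when the grieved event occurs) gives a deadline of Sep 4, 2008; completed Sep 2, 2008, before the deadline.
Step 5 — must wait 26 days from Sep 29, 2008 (end of the 27-day waiting period, which began when a grievance meeting is requested on Sep 2, 2008), so not before Oct 25, 2008; acted on Oct 23, 2008, 2 days prematurely.
Later steps need not be reached.

Step 5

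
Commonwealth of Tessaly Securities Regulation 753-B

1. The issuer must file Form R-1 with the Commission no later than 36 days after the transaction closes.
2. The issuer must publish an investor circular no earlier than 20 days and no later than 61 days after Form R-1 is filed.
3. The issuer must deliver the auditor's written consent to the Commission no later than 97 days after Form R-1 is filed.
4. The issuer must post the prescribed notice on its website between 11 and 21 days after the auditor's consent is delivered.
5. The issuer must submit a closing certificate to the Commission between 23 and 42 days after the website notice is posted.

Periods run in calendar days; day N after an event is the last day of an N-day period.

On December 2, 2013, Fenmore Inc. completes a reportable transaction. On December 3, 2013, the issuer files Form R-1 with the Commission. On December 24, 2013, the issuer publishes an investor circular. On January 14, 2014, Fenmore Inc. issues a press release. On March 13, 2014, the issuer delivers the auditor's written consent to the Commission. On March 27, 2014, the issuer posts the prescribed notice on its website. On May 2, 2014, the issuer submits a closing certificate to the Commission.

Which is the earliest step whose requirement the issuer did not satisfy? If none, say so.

Step 1: 36 days after December 2, 2013 (when the transaction closes) is January 7, 2014; done December 3, 2013 — timely.
Step 2: the window is 20–61 days after December 3, 2013 (when Form R-1 is filed), so December 23, 2013 through February 2, 2014; December 24, 2013 falls inside that range.
Step 3: 97 days after December 3, 2013 (when Form R-1 is filed) is March 10, 2014; March 13, 2014 misses that deadline by 3 days.

Step 3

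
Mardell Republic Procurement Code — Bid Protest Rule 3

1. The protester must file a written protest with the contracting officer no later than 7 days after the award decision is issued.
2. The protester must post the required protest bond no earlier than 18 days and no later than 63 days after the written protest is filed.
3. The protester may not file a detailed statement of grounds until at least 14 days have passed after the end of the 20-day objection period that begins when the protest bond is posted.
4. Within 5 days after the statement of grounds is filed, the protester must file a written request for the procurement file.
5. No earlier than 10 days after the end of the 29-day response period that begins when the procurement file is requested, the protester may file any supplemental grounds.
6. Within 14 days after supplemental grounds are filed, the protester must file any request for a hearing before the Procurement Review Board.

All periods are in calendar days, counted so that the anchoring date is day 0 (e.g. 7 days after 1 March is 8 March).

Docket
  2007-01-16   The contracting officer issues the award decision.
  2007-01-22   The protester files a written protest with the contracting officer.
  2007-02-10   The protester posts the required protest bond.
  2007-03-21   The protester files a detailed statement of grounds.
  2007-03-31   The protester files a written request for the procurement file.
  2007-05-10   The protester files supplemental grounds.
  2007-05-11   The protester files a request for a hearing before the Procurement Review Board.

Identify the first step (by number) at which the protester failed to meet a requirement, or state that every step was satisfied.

Step 1 — counting 7 days from 2007-01-16 (when the award decision is issued) gives a deadline of 2007-01-23; completed 2007-01-22, before the deadline.
Step 2 — 18 and 63 days from 2007-01-22 (when the written protest is filed) are 2007-02-09 and 2007-03-26 respectively; 2007-02-10 falls inside that range.
Step 3 — must wait 14 days from 2007-03-02 (end of the 20-day objection period, which began when the protest bond is posted on 2007-02-10), so not before 2007-03-16; done 2007-03-21 — permitted.
Step 4 — counting 5 days from 2007-03-21 (when the statement of grounds is filed) gives a deadline of 2007-03-26; not done until 2007-03-31, 5 days after the deadline.

Step 4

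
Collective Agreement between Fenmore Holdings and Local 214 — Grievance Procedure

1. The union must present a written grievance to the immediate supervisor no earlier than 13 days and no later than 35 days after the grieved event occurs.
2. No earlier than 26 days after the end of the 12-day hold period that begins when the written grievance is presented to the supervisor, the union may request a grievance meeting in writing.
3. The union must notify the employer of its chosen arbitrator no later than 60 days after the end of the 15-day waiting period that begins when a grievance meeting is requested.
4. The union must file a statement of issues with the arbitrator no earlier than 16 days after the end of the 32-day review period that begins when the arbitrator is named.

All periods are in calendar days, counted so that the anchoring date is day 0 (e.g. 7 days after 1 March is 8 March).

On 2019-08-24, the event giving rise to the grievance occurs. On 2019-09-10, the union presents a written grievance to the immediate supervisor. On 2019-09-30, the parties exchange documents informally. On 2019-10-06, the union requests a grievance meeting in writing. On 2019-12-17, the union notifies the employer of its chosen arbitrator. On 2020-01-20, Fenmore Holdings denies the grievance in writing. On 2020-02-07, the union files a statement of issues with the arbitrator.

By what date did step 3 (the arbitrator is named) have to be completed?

A grievance meeting is requested on 2019-10-06; the 15-day waiting period therefore ends 2019-10-21, and step 3 runs from that date. 60 days after 2019-10-21 is 2019-12-20.

2019-12-20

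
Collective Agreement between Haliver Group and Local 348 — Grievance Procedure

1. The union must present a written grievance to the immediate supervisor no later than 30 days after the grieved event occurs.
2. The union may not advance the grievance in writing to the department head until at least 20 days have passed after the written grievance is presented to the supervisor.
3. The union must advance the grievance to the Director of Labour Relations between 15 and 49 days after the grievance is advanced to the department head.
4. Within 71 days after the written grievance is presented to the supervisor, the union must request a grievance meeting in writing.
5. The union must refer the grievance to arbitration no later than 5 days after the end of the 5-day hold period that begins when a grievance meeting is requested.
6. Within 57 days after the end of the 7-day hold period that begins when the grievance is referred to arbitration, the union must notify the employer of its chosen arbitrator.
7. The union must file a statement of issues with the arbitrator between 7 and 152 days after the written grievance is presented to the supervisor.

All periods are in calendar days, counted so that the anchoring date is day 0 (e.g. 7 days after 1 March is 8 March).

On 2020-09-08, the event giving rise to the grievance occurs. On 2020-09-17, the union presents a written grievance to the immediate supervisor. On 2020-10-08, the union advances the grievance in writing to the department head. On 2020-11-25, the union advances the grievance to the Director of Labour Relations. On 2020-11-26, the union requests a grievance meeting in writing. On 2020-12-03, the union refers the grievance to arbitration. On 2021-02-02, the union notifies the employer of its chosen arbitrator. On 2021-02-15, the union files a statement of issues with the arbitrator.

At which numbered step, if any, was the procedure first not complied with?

None — every step was satisfied

Step 1 — counting 30 days from 2020-09-08 (when the grieved event occurs) gives a deadline of 2020-10-08; done 2020-09-17 — timely.
Step 2 — must wait 20 days from 2020-09-17 (when the written grievance is presented to the supervisor), so not before 2020-10-07; done 2020-10-08, after the minimum wait.
Step 3 — 15 and 49 days from 2020-10-08 (when the grievance is advanced to the department head) are 2020-10-23 and 2020-11-26 respectively; done 2020-11-25 — within the window.
Step 4 — counting 71 days from 2020-09-17 (when the written grievance is presented to the supervisor) gives a deadline of 2020-11-27; done 2020-11-26 — timely.
Step 5 — counting 5 days from 2020-12-01 (end of the 5-day hold period, which began when a grievance meeting is requested on 2020-11-26) gives a deadline of 2020-12-06; completed 2020-12-03, before the deadline.
Step 6 — counting 57 days from 2020-12-10 (end of the 7-day hold period, which began when the grievance is referred to arbitration on 2020-12-03) gives a deadline of 2021-02-05; 2021-02-02 is within that limit.
Step 7 — 7 and 152 days from 2020-09-17 (when the written grievance is presented to the supervisor) are 2020-09-24 and 2021-02-16 respectively; done 2021-02-15, which is between those dates.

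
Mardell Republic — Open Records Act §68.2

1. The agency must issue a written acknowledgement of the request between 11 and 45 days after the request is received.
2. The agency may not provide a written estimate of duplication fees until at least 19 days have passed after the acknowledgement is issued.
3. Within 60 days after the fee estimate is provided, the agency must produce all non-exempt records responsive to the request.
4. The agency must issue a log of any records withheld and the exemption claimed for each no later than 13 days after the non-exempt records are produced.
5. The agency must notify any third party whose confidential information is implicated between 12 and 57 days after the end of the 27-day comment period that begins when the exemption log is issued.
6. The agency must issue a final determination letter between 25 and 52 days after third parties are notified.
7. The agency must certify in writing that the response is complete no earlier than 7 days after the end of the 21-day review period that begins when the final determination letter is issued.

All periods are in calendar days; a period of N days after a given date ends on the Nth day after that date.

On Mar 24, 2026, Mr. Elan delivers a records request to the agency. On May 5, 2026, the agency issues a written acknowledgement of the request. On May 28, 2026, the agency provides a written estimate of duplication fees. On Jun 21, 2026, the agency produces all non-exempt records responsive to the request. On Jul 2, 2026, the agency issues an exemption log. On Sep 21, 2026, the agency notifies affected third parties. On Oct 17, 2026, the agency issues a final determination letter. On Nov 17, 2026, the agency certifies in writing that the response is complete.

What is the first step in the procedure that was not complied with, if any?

None — every step was satisfied

Step 1 — 11 and 45 days from Mar 24, 2026 (when the request is received) are Apr 4, 2026 and May 8, 2026 respectively; done May 5, 2026, which is between those dates.
Step 2 — must wait 19 days from May 5, 2026 (when the acknowledgement is issued), so not before May 24, 2026; done May 28, 2026, after the minimum wait.
Step 3 — counting 60 days from May 28, 2026 (when the fee estimate is provided) gives a deadline of Jul 27, 2026; done Jun 21, 2026 — timely.
Step 4 — counting 13 days from Jun 21, 2026 (when the non-exempt records are produced) gives a deadline of Jul 4, 2026; Jul 2, 2026 is within that limit.
Step 5 — 12 and 57 days from Jul 29, 2026 (end of the 27-day comment period, which began when the exemption log is issued on Jul 2, 2026) are Aug 10, 2026 and Sep 24, 2026 respectively; Sep 21, 2026 falls inside that range.
Step 6 — 25 and 52 days from Sep 21, 2026 (when third parties are notified) are Oct 16, 2026 and Nov 12, 2026 respectively; done Oct 17, 2026, which is between those dates.
Step 7 — must wait 7 days from Nov 7, 2026 (end of the 21-day review period, which began when the final determination letter is issued on Oct 17, 2026), so not before Nov 14, 2026; done Nov 17, 2026 — permitted.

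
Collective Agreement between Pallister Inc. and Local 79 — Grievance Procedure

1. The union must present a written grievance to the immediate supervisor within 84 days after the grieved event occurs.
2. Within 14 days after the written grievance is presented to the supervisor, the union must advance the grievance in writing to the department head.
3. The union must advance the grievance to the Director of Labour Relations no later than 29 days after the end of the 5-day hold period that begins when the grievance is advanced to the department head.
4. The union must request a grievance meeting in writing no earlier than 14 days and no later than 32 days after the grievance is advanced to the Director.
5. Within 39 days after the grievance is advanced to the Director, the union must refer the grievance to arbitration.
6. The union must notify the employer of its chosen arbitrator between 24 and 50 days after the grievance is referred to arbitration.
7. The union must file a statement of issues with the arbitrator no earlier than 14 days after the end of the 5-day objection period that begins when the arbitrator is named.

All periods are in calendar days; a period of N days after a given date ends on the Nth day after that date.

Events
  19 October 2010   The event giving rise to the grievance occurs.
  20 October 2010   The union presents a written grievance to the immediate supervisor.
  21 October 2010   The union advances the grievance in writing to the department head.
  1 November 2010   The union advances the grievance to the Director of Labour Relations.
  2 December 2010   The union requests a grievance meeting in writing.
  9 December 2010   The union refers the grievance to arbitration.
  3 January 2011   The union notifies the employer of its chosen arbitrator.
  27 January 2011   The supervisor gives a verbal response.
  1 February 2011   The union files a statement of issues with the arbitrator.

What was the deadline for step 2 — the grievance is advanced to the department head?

Step 2 runs from 20 October 2010, when the written grievance is presented to the supervisor. 14 days after 20 October 2010 is 3 November 2010.

3 November 2010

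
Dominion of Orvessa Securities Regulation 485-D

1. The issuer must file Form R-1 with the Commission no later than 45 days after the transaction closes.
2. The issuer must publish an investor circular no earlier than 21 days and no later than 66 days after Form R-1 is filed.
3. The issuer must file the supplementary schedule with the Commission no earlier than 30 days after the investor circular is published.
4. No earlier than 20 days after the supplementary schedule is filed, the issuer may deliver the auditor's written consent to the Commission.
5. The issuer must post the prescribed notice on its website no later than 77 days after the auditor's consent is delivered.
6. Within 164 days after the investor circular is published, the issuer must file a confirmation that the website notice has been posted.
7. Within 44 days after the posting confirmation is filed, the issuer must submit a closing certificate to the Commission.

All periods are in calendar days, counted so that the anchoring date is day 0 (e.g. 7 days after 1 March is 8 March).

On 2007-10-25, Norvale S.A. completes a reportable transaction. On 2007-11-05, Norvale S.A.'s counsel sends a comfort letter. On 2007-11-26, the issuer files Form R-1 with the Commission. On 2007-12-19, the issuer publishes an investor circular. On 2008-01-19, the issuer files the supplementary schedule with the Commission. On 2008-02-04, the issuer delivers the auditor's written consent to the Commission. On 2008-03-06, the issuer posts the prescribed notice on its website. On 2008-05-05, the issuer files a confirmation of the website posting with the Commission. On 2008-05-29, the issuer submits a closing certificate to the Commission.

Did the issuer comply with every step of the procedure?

No

(1) due by 2007-10-25 + 45 days = 2007-12-09; done 2007-11-26 — timely.
(2) the permitted window runs from 2007-11-26 + 21 = 2007-12-17 to 2007-11-26 + 66 = 2008-01-31; done 2007-12-19 — within the window.
(3) permitted from 2007-12-19 + 30 days = 2008-01-18 onward; done 2008-01-19 — permitted.
(4) permitted from 2008-01-19 + 20 days = 2008-02-08 onward; done 2008-02-04 — 4 days too early.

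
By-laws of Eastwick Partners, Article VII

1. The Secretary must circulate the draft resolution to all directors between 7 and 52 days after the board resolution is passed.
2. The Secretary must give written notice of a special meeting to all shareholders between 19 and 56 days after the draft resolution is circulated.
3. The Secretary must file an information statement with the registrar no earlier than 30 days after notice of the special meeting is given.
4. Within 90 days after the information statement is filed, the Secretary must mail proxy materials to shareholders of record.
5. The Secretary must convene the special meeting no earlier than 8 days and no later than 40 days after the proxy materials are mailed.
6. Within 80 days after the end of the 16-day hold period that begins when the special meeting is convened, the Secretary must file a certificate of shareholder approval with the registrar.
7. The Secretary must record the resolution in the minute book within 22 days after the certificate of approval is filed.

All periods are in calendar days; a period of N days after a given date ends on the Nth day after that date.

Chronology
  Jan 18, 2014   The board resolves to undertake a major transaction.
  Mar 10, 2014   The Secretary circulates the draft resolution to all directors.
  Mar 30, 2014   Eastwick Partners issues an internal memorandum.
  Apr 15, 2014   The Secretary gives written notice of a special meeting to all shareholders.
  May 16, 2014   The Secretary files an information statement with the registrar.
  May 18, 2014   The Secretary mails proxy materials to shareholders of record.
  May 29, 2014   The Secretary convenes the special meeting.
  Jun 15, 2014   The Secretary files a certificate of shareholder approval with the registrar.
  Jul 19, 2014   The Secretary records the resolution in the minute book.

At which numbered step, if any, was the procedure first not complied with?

Step 1 — 7 and 52 days from Jan 18, 2014 (when the board resolution is passed) are Jan 25, 2014 and Mar 11, 2014 respectively; Mar 10, 2014 falls inside that range.
Step 2 — 19 and 56 days from Mar 10, 2014 (when the draft resolution is circulated) are Mar 29, 2014 and May 5, 2014 respectively; done Apr 15, 2014, which is between those dates.
Step 3 — must wait 30 days from Apr 15, 2014 (when notice of the special meeting is given), so not before May 15, 2014; May 16, 2014 is on or after that date.
Step 4 — counting 90 days from May 16, 2014 (when the information statement is filed) gives a deadline of Aug 14, 2014; May 18, 2014 is within that limit.
Step 5 — 8 and 40 days from May 18, 2014 (when the proxy materials are mailed) are May 26, 2014 and Jun 27, 2014 respectively; done May 29, 2014, which is between those dates.
Step 6 — counting 80 days from Jun 14, 2014 (end of the 16-day hold period, which began when the special meeting is convened on May 29, 2014) gives a deadline of Sep 2, 2014; done Jun 15, 2014 — timely.
Step 7 — counting 22 days from Jun 15, 2014 (when the certificate of approval is filed) gives a deadline of Jul 7, 2014; not done until Jul 19, 2014, 12 days after the deadline.

Step 7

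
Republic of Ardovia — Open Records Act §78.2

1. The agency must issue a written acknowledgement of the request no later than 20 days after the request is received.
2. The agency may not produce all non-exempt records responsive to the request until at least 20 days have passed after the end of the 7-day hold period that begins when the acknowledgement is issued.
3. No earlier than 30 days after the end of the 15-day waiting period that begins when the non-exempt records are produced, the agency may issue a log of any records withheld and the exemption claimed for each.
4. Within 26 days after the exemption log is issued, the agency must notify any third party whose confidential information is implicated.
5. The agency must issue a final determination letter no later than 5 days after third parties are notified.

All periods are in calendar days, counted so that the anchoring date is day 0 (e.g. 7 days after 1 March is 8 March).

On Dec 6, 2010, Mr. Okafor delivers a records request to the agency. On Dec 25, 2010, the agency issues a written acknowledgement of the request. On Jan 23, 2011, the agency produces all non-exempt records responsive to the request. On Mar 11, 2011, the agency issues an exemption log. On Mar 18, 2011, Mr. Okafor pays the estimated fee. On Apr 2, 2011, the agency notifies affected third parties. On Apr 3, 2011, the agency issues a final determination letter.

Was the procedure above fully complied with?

Step 1 — counting 20 days from Dec 6, 2010 (when the request is received) gives a deadline of Dec 26, 2010; done Dec 25, 2010 — timely.
Step 2 — must wait 20 days from Jan 1, 2011 (end of the 7-day hold period, which began when the acknowledgement is issued on Dec 25, 2010), so not before Jan 21, 2011; done Jan 23, 2011 — permitted.
Step 3 — must wait 30 days from Feb 7, 2011 (end of the 15-day waiting period, which began when the non-exempt records are produced on Jan 23, 2011), so not before Mar 9, 2011; done Mar 11, 2011 — permitted.
Step 4 — counting 26 days from Mar 11, 2011 (when the exemption log is issued) gives a deadline of Apr 6, 2011; completed Apr 2, 2011, before the deadline.
Step 5 — counting 5 days from Apr 2, 2011 (when third parties are notified) gives a deadline of Apr 7, 2011; Apr 3, 2011 is within that limit.

Yes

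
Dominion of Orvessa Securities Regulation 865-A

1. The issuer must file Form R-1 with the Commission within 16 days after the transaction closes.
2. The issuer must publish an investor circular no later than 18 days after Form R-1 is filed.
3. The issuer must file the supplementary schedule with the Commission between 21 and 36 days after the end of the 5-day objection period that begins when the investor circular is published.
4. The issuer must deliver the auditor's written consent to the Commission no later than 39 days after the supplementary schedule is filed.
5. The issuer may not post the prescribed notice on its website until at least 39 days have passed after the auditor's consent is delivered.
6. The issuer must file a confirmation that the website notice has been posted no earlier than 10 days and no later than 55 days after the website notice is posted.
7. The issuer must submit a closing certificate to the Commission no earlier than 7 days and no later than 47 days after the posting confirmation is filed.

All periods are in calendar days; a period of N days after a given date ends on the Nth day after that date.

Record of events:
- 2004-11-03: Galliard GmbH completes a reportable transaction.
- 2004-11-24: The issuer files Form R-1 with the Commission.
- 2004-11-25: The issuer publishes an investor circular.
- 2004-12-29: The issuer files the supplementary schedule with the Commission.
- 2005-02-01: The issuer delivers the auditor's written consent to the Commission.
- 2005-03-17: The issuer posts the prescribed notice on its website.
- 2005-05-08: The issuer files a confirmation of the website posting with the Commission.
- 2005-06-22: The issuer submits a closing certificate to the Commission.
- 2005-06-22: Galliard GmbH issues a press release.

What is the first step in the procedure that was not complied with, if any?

Step 1

Step 1: 16 days after 2004-11-03 (when the transaction closes) is 2004-11-19; done 2004-11-24 — 5 days late.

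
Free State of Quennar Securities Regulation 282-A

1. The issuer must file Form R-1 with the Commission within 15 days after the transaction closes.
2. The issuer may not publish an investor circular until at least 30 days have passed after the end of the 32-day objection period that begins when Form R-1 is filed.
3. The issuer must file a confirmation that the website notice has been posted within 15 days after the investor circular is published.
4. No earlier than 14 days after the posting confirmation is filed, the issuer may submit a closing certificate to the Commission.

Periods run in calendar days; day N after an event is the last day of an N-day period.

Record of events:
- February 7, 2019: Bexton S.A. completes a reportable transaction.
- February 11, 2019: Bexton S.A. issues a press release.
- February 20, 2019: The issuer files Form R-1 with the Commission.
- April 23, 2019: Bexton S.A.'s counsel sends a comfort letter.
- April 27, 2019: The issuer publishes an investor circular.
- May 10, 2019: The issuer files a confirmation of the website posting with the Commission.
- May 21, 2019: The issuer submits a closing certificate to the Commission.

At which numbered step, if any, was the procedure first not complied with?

Step 1 — counting 15 days from February 7, 2019 (when the transaction closes) gives a deadline of February 22, 2019; February 20, 2019 is within that limit.
Step 2 — must wait 30 days from March 24, 2019 (end of the 32-day objection period, which began when Form R-1 is filed on February 20, 2019), so not before April 23, 2019; done April 27, 2019 — permitted.
Step 3 — counting 15 days from April 27, 2019 (when the investor circular is published) gives a deadline of May 12, 2019; May 10, 2019 is within that limit.
Step 4 — must wait 14 days from May 10, 2019 (when the posting confirmation is filed), so not before May 24, 2019; done May 21, 2019 — 3 days too early.
The procedure was therefore not followed at step 4.

Step 4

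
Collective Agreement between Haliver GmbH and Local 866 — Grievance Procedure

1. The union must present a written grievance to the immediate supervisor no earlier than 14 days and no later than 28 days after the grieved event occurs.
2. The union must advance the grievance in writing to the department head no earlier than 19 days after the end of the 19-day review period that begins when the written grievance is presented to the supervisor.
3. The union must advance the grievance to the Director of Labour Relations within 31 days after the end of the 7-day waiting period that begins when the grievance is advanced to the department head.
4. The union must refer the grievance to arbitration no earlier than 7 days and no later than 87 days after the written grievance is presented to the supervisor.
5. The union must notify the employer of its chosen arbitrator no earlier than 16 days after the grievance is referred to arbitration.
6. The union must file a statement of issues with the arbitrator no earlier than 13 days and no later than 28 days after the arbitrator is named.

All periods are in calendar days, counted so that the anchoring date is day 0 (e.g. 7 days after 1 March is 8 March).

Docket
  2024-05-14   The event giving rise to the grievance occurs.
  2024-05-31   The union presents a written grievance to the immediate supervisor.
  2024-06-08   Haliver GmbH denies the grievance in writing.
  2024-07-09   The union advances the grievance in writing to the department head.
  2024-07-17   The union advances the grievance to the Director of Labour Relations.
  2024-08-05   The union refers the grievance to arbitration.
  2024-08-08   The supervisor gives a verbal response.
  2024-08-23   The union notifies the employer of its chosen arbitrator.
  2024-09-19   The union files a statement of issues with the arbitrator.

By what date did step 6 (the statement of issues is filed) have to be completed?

2024-09-20

Step 6 runs from 2024-08-23, when the arbitrator is named. The window is 13–28 days after 2024-08-23; it closes on 2024-09-20.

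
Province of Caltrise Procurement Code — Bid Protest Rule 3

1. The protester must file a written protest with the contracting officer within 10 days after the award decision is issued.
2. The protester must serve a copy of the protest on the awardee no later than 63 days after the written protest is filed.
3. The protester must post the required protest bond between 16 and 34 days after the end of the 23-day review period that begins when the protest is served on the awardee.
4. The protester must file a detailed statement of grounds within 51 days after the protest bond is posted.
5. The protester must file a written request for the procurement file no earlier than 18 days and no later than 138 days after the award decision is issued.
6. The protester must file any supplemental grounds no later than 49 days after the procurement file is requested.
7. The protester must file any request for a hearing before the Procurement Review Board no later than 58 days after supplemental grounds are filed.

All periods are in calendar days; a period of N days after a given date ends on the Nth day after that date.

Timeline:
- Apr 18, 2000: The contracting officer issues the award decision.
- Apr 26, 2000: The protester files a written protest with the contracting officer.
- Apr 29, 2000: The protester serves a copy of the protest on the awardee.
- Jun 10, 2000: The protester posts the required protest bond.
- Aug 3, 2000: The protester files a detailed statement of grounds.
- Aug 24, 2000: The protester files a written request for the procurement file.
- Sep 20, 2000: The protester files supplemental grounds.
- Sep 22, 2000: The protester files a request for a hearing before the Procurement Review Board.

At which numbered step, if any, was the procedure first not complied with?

Step 4

Step 1: 10 days after Apr 18, 2000 (when the award decision is issued) is Apr 28, 2000; completed Apr 26, 2000, before the deadline.
Step 2: 63 days after Apr 26, 2000 (when the written protest is filed) is Jun 28, 2000; completed Apr 29, 2000, before the deadline.
Step 3: the window is 16–34 days after May 22, 2000 (end of the 23-day review period, which began when the protest is served on the awardee on Apr 29, 2000), so Jun 7, 2000 through Jun 25, 2000; Jun 10, 2000 falls inside that range.
Step 4: 51 days after Jun 10, 2000 (when the protest bond is posted) is Jul 31, 2000; Aug 3, 2000 misses that deadline by 3 days.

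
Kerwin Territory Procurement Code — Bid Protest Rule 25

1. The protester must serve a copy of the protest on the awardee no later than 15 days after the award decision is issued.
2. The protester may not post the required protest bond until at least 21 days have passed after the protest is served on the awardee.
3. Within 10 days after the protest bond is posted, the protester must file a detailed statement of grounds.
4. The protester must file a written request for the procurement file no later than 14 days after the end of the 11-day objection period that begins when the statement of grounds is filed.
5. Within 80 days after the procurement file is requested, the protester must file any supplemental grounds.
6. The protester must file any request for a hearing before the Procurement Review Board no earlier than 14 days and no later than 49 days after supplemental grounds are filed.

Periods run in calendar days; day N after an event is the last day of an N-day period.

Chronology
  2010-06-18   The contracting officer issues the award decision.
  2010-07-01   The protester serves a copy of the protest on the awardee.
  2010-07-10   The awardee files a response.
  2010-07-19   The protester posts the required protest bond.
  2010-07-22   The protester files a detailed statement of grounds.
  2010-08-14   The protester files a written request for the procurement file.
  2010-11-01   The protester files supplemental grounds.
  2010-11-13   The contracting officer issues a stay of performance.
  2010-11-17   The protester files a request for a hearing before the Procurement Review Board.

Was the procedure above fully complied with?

(1) due by 2010-06-18 + 15 days = 2010-07-03; 2010-07-01 is within that limit.
(2) permitted from 2010-07-01 + 21 days = 2010-07-22 onward; acted on 2010-07-19, 3 days prematurely.

No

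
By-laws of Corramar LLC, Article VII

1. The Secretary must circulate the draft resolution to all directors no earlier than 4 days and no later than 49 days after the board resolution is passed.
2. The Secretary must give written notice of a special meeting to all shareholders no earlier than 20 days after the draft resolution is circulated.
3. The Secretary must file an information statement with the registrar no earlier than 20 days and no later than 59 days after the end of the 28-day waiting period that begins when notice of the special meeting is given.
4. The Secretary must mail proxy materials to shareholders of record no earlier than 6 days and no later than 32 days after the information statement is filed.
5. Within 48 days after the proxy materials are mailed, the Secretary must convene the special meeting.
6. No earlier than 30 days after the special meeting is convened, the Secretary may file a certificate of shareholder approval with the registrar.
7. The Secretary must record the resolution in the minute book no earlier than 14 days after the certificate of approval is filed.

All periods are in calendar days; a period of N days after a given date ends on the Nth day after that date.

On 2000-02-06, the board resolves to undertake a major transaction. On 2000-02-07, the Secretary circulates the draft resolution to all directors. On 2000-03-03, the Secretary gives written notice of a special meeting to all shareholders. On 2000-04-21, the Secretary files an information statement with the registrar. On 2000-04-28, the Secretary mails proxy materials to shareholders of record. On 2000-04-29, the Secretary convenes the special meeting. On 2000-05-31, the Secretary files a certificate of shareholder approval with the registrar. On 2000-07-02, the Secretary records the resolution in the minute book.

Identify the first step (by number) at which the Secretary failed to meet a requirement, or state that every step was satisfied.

Step 1

(1) the permitted window runs from 2000-02-06 + 4 = 2000-02-10 to 2000-02-06 + 49 = 2000-03-26; done 2000-02-07 — 3 days before the window opened.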